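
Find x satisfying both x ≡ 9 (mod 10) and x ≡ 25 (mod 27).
79

Using Chinese Remainder Theorem:
M = 10 × 27 = 270
M1 = 27, M2 = 10
y1 = 27^(-1) mod 10 = 3
y2 = 10^(-1) mod 27 = 19
x = (9×27×3 + 25×10×19) mod 270 = 79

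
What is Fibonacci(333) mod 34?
0

Matrix identity: Q^n = [[F_(n+1), F_n], [F_n, F_(n-1)]] with Q = [[1,1],[1,0]].
n = 333 = 101001101₂. Square-and-multiply, entries mod 34:
Q^1 = [[1,1],[1,0]]
Q^2 = (Q^1)² = [[2,1],[1,1]]
Q^5 = (Q^2)²·Q = [[8,5],[5,3]]
Q^10 = (Q^5)² = [[21,21],[21,0]]
Q^20 = (Q^10)² = [[32,33],[33,33]]
Q^41 = (Q^20)²·Q = [[8,5],[5,3]]
Q^83 = (Q^41)²·Q = [[8,21],[21,21]]
Q^166 = (Q^83)² = [[29,31],[31,32]]
Q^333 = (Q^166)²·Q = [[21,0],[0,21]]
F_333 mod 34 = Q^333[0][1] = 0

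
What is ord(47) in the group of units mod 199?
99

199 is prime, so ord(47) divides φ(199) = 198.
Divisors of 198: 1, 2, 3, 6, 9, 11, 18, 22, 33, 66, 99, 198.
Repeated squaring: 47^1 ≡ 47, 47^2 ≡ 20, 47^4 ≡ 2, 47^8 ≡ 4, 47^16 ≡ 16, 47^32 ≡ 57, 47^64 ≡ 65, 47^128 ≡ 46 (mod 199).
Test 47^d mod 199 for each divisor d in increasing order:
47^1 ≡ 47
47^2 ≡ 20
47^3 = 47^2·47^1 ≡ 144
47^6 = 47^4·47^2 ≡ 40
47^9 = 47^8·47^1 ≡ 188
47^11 = 47^8·47^2·47^1 ≡ 178
47^18 = 47^16·47^2 ≡ 121
47^22 = 47^16·47^4·47^2 ≡ 43
47^33 = 47^32·47^1 ≡ 92
47^66 = 47^64·47^2 ≡ 106
47^99 = 47^64·47^32·47^2·47^1 ≡ 1  ← first divisor giving 1
The order is 99.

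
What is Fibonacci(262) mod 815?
656

Matrix identity: Q^n = [[F_(n+1), F_n], [F_n, F_(n-1)]] with Q = [[1,1],[1,0]].
n = 262 = 100000110₂. Square-and-multiply, entries mod 815:
Q^1 = [[1,1],[1,0]]
Q^2 = (Q^1)² = [[2,1],[1,1]]
Q^4 = (Q^2)² = [[5,3],[3,2]]
Q^8 = (Q^4)² = [[34,21],[21,13]]
Q^16 = (Q^8)² = [[782,172],[172,610]]
Q^32 = (Q^16)² = [[518,629],[629,704]]
Q^65 = (Q^32)²·Q = [[648,555],[555,93]]
Q^131 = (Q^65)²·Q = [[629,134],[134,495]]
Q^262 = (Q^131)² = [[392,656],[656,551]]
F_262 mod 815 = Q^262[0][1] = 656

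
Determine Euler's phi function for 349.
348

349 = 349
φ(n) = n × ∏(1 - 1/p) for each prime p dividing n
φ(349) = 349 × (1 - 1/349) = 348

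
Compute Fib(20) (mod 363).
231

Matrix identity: Q^n = [[F_(n+1), F_n], [F_n, F_(n-1)]] with Q = [[1,1],[1,0]].
n = 20 = 10100₂. Square-and-multiply, entries mod 363:
Q^1 = [[1,1],[1,0]]
Q^2 = (Q^1)² = [[2,1],[1,1]]
Q^5 = (Q^2)²·Q = [[8,5],[5,3]]
Q^10 = (Q^5)² = [[89,55],[55,34]]
Q^20 = (Q^10)² = [[56,231],[231,188]]
F_20 mod 363 = Q^20[0][1] = 231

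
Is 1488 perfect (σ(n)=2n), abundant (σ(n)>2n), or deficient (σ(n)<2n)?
abundant

Proper divisors of 1488: sum = 1 + 2 + 3 + 4 + 6 + 8 + 12 + 16 + ... + 248 + 372 + 496 + 744 (19 divisors) = 2480
Since 2480 > 1488, 1488 is abundant.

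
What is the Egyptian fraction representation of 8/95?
1/12 + 1/1140

Greedy algorithm:
8/95: ceiling(95/8) = 12, use 1/12
1/1140: ceiling(1140/1) = 1140, use 1/1140
Result: 8/95 = 1/12 + 1/1140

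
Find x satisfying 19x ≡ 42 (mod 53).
x ≡ 5 (mod 53)

gcd(19, 53) = 1, which divides 42, so solutions exist.
Find 19^(-1) mod 53 by the extended Euclidean algorithm:
53 = 2 × 19 + 15  ⟹  15 = (1)·53 + (-2)·19
19 = 1 × 15 + 4  ⟹  4 = (-1)·53 + (3)·19
15 = 3 × 4 + 3  ⟹  3 = (4)·53 + (-11)·19
4 = 1 × 3 + 1  ⟹  1 = (-5)·53 + (14)·19
So (14)·19 ≡ 1 (mod 53), i.e. 19^(-1) ≡ 14 (mod 53).
x ≡ 14 × 42 = 588 ≡ 5 (mod 53).
Check: 19 × 5 = 95 ≡ 42 (mod 53).
Unique solution: x ≡ 5 (mod 53)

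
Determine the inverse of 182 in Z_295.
248

gcd(182, 295) = 1, so the inverse exists.
Extended Euclidean algorithm on (295, 182):
295 = 1 × 182 + 113  ⟹  113 = (1)·295 + (-1)·182
182 = 1 × 113 + 69  ⟹  69 = (-1)·295 + (2)·182
113 = 1 × 69 + 44  ⟹  44 = (2)·295 + (-3)·182
69 = 1 × 44 + 25  ⟹  25 = (-3)·295 + (5)·182
44 = 1 × 25 + 19  ⟹  19 = (5)·295 + (-8)·182
25 = 1 × 19 + 6  ⟹  6 = (-8)·295 + (13)·182
19 = 3 × 6 + 1  ⟹  1 = (29)·295 + (-47)·182
So (-47)·182 ≡ 1 (mod 295), i.e. 182^(-1) ≡ -47 ≡ 248 (mod 295).
Check: 182 × 248 = 45136 ≡ 1 (mod 295)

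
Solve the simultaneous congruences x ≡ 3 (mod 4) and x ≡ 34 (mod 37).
71

Using Chinese Remainder Theorem:
M = 4 × 37 = 148
M1 = 37, M2 = 4
y1 = 37^(-1) mod 4 = 1
y2 = 4^(-1) mod 37 = 28
x = (3×37×1 + 34×4×28) mod 148 = 71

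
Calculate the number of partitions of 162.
129913904637

p(n) counts ways to write n as a sum of positive integers (order ignored).
Euler's pentagonal recurrence: p(k) = p(k-1) + p(k-2) - p(k-5) - p(k-7) + p(k-12) + p(k-15) - ... (offsets j(3j∓1)/2, signs ++--, p(0)=1, p(<0)=0).
DP table for k = 0..161: p(0)=1, p(1)=1, p(2)=2, p(3)=3, p(4)=5, p(5)=7, p(6)=11, p(7)=15, p(8)=22, p(9)=30, p(10)=42, p(11)=56, p(12)=77, p(13)=101, p(14)=135, p(15)=176, p(16)=231, p(17)=297, p(18)=385, p(19)=490, p(20)=627, p(21)=792, p(22)=1002, p(23)=1255, p(24)=1575, p(25)=1958, p(26)=2436, p(27)=3010, p(28)=3718, p(29)=4565, p(30)=5604, p(31)=6842, p(32)=8349, p(33)=10143, p(34)=12310, p(35)=14883, p(36)=17977, p(37)=21637, p(38)=26015, p(39)=31185, p(40)=37338, p(41)=44583, p(42)=53174, p(43)=63261, p(44)=75175, p(45)=89134, p(46)=105558, p(47)=124754, p(48)=147273, p(49)=173525, p(50)=204226, p(51)=239943, p(52)=281589, p(53)=329931, p(54)=386155, p(55)=451276, p(56)=526823, p(57)=614154, p(58)=715220, p(59)=831820, p(60)=966467, p(61)=1121505, p(62)=1300156, p(63)=1505499, p(64)=1741630, p(65)=2012558, p(66)=2323520, p(67)=2679689, p(68)=3087735, p(69)=3554345, p(70)=4087968, p(71)=4697205, p(72)=5392783, p(73)=6185689, p(74)=7089500, p(75)=8118264, p(76)=9289091, p(77)=10619863, p(78)=12132164, p(79)=13848650, p(80)=15796476, p(81)=18004327, p(82)=20506255, p(83)=23338469, p(84)=26543660, p(85)=30167357, p(86)=34262962, p(87)=38887673, p(88)=44108109, p(89)=49995925, p(90)=56634173, p(91)=64112359, p(92)=72533807, p(93)=82010177, p(94)=92669720, p(95)=104651419, p(96)=118114304, p(97)=133230930, p(98)=150198136, p(99)=169229875, p(100)=190569292, p(101)=214481126, p(102)=241265379, p(103)=271248950, p(104)=304801365, p(105)=342325709, p(106)=384276336, p(107)=431149389, p(108)=483502844, p(109)=541946240, p(110)=607163746, p(111)=679903203, p(112)=761002156, p(113)=851376628, p(114)=952050665, p(115)=1064144451, p(116)=1188908248, p(117)=1327710076, p(118)=1482074143, p(119)=1653668665, p(120)=1844349560, p(121)=2056148051, p(122)=2291320912, p(123)=2552338241, p(124)=2841940500, p(125)=3163127352, p(126)=3519222692, p(127)=3913864295, p(128)=4351078600, p(129)=4835271870, p(130)=5371315400, p(131)=5964539504, p(132)=6620830889, p(133)=7346629512, p(134)=8149040695, p(135)=9035836076, p(136)=10015581680, p(137)=11097645016, p(138)=12292341831, p(139)=13610949895, p(140)=15065878135, p(141)=16670689208, p(142)=18440293320, p(143)=20390982757, p(144)=22540654445, p(145)=24908858009, p(146)=27517052599, p(147)=30388671978, p(148)=33549419497, p(149)=37027355200, p(150)=40853235313, p(151)=45060624582, p(152)=49686288421, p(153)=54770336324, p(154)=60356673280, p(155)=66493182097, p(156)=73232243759, p(157)=80630964769, p(158)=88751778802, p(159)=97662728555, p(160)=107438159466, p(161)=118159068427.
Final step: p(162) = p(161) + p(160) - p(157) - p(155) + p(150) + p(147) - p(140) - p(136) + p(127) + p(122) - p(111) - p(105) + p(92) + p(85) - p(70) - p(62) + p(45) + p(36) - p(17) - p(7)
= 118159068427 + 107438159466 - 80630964769 - 66493182097 + 40853235313 + 30388671978 - 15065878135 - 10015581680 + 3913864295 + 2291320912 - 679903203 - 342325709 + 72533807 + 30167357 - 4087968 - 1300156 + 89134 + 17977 - 297 - 15
= 129913904637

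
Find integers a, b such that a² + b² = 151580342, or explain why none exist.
Not possible

Factorization: 151580342 = 2 × 37 × 127^3
By Fermat: n is sum of two squares iff every prime p ≡ 3 (mod 4) appears to even power.
Prime(s) ≡ 3 (mod 4) with odd exponent: [(127, 3)]
Therefore 151580342 cannot be expressed as a² + b².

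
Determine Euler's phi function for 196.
84

196 = 2^2 × 7^2
φ(n) = n × ∏(1 - 1/p) for each prime p dividing n
φ(196) = 196 × (1 - 1/2) × (1 - 1/7) = 84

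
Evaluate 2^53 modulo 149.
13

Repeated squaring. Binary of 53 = 110101.
2^1 ≡ 2 (mod 149); 2^2 ≡ 4 (mod 149); 2^4 ≡ 16 (mod 149); 2^8 ≡ 107 (mod 149); 2^16 ≡ 125 (mod 149); 2^32 ≡ 129 (mod 149)
2^53 = 2^1 × 2^4 × 2^16 × 2^32 ≡ 13 (mod 149)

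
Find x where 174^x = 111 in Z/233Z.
77

Baby-step giant-step with step n = ⌈√233⌉ = 16.
Baby steps 174^j mod 233 (j:value) for j=0..15: 0:1, 1:174, 2:219, 3:127, 4:196, 5:86, 6:52, 7:194, 8:204, 9:80, 10:173, 11:45, 12:141, 13:69, 14:123, 15:199.
Giant-step multiplier: 174^(-16) ≡ 174^(232-16) = 174^216 ≡ 64 (mod 233).
Giant steps γ_i = 111·64^i mod 233: γ_0=111, γ_1=114, γ_2=73, γ_3=12, γ_4=69 (in table at j=13).
x = i·n + j = 4·16 + 13 = 77.
Check: 174^77 ≡ 111 (mod 233).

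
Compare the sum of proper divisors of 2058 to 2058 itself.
abundant

Proper divisors of 2058: sum = 1 + 2 + 3 + 6 + 7 + 14 + 21 + 42 + 49 + 98 + 147 + 294 + 343 + 686 + 1029 = 2742
Since 2742 > 2058, 2058 is abundant.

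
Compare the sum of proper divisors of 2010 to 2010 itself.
abundant

Proper divisors of 2010: sum = 1 + 2 + 3 + 5 + 6 + 10 + 15 + 30 + 67 + 134 + 201 + 335 + 402 + 670 + 1005 = 2886
Since 2886 > 2010, 2010 is abundant.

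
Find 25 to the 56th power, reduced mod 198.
157

Repeated squaring. Binary of 56 = 111000.
25^1 ≡ 25 (mod 198); 25^2 ≡ 31 (mod 198); 25^4 ≡ 169 (mod 198); 25^8 ≡ 49 (mod 198); 25^16 ≡ 25 (mod 198); 25^32 ≡ 31 (mod 198)
25^56 = 25^8 × 25^16 × 25^32 ≡ 157 (mod 198)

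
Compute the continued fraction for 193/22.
[8; 1, 3, 2, 2]

Euclidean algorithm steps:
193 = 8 × 22 + 17
22 = 1 × 17 + 5
17 = 3 × 5 + 2
5 = 2 × 2 + 1
2 = 2 × 1 + 0
Continued fraction: [8; 1, 3, 2, 2]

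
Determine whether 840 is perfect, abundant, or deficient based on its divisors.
abundant

Proper divisors of 840: sum = 1 + 2 + 3 + 4 + 5 + 6 + 7 + 8 + ... + 168 + 210 + 280 + 420 (31 divisors) = 2040
Since 2040 > 840, 840 is abundant.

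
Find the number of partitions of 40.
37338

p(n) counts ways to write n as a sum of positive integers (order ignored).
Euler's pentagonal recurrence: p(k) = p(k-1) + p(k-2) - p(k-5) - p(k-7) + p(k-12) + p(k-15) - ... (offsets j(3j∓1)/2, signs ++--, p(0)=1, p(<0)=0).
DP table for k = 0..39: p(0)=1, p(1)=1, p(2)=2, p(3)=3, p(4)=5, p(5)=7, p(6)=11, p(7)=15, p(8)=22, p(9)=30, p(10)=42, p(11)=56, p(12)=77, p(13)=101, p(14)=135, p(15)=176, p(16)=231, p(17)=297, p(18)=385, p(19)=490, p(20)=627, p(21)=792, p(22)=1002, p(23)=1255, p(24)=1575, p(25)=1958, p(26)=2436, p(27)=3010, p(28)=3718, p(29)=4565, p(30)=5604, p(31)=6842, p(32)=8349, p(33)=10143, p(34)=12310, p(35)=14883, p(36)=17977, p(37)=21637, p(38)=26015, p(39)=31185.
Final step: p(40) = p(39) + p(38) - p(35) - p(33) + p(28) + p(25) - p(18) - p(14) + p(5) + p(0)
= 31185 + 26015 - 14883 - 10143 + 3718 + 1958 - 385 - 135 + 7 + 1
= 37338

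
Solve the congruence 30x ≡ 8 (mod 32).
x ≡ 12 (mod 16)

gcd(30, 32) = 2, which divides 8, so solutions exist.
Divide through by 2: 15x ≡ 4 (mod 16).
Find 15^(-1) mod 16 by the extended Euclidean algorithm:
16 = 1 × 15 + 1  ⟹  1 = (1)·16 + (-1)·15
So (-1)·15 ≡ 1 (mod 16), i.e. 15^(-1) ≡ -1 ≡ 15 (mod 16).
x ≡ 15 × 4 = 60 ≡ 12 (mod 16).
Check: 30 × 12 = 360 ≡ 8 (mod 32).
x ≡ 12 (mod 16), giving 2 solutions mod 32.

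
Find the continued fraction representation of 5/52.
[0; 10, 2, 2]

Euclidean algorithm steps:
5 = 0 × 52 + 5
52 = 10 × 5 + 2
5 = 2 × 2 + 1
2 = 2 × 1 + 0
Continued fraction: [0; 10, 2, 2]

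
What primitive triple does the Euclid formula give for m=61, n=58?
(357, 7076, 7085)

Euclid's formula: a = m² - n², b = 2mn, c = m² + n²
m = 61, n = 58
a = 61² - 58² = 3721 - 3364 = 357
b = 2 × 61 × 58 = 7076
c = 61² + 58² = 3721 + 3364 = 7085
Verification: 357² + 7076² = 127449 + 50069776 = 50197225 = 7085² ✓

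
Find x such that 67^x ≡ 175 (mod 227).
124

Baby-step giant-step with step n = ⌈√227⌉ = 16.
Baby steps 67^j mod 227 (j:value) for j=0..15: 0:1, 1:67, 2:176, 3:215, 4:104, 5:158, 6:144, 7:114, 8:147, 9:88, 10:221, 11:52, 12:79, 13:72, 14:57, 15:187.
Giant-step multiplier: 67^(-16) ≡ 67^(226-16) = 67^210 ≡ 129 (mod 227).
Giant steps γ_i = 175·129^i mod 227: γ_0=175, γ_1=102, γ_2=219, γ_3=103, γ_4=121, γ_5=173, γ_6=71, γ_7=79 (in table at j=12).
x = i·n + j = 7·16 + 12 = 124.
Check: 67^124 ≡ 175 (mod 227).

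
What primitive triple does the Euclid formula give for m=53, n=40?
(1209, 4240, 4409)

Euclid's formula: a = m² - n², b = 2mn, c = m² + n²
m = 53, n = 40
a = 53² - 40² = 2809 - 1600 = 1209
b = 2 × 53 × 40 = 4240
c = 53² + 40² = 2809 + 1600 = 4409
Verification: 1209² + 4240² = 1461681 + 17977600 = 19439281 = 4409² ✓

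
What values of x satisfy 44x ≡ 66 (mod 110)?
x ≡ 4 (mod 5)

gcd(44, 110) = 22, which divides 66, so solutions exist.
Divide through by 22: 2x ≡ 3 (mod 5).
Find 2^(-1) mod 5 by the extended Euclidean algorithm:
5 = 2 × 2 + 1  ⟹  1 = (1)·5 + (-2)·2
So (-2)·2 ≡ 1 (mod 5), i.e. 2^(-1) ≡ -2 ≡ 3 (mod 5).
x ≡ 3 × 3 = 9 ≡ 4 (mod 5).
Check: 44 × 4 = 176 ≡ 66 (mod 110).
x ≡ 4 (mod 5), giving 22 solutions mod 110.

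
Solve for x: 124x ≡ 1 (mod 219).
136

gcd(124, 219) = 1, so the inverse exists.
Extended Euclidean algorithm on (219, 124):
219 = 1 × 124 + 95  ⟹  95 = (1)·219 + (-1)·124
124 = 1 × 95 + 29  ⟹  29 = (-1)·219 + (2)·124
95 = 3 × 29 + 8  ⟹  8 = (4)·219 + (-7)·124
29 = 3 × 8 + 5  ⟹  5 = (-13)·219 + (23)·124
8 = 1 × 5 + 3  ⟹  3 = (17)·219 + (-30)·124
5 = 1 × 3 + 2  ⟹  2 = (-30)·219 + (53)·124
3 = 1 × 2 + 1  ⟹  1 = (47)·219 + (-83)·124
So (-83)·124 ≡ 1 (mod 219), i.e. 124^(-1) ≡ -83 ≡ 136 (mod 219).
Check: 124 × 136 = 16864 ≡ 1 (mod 219)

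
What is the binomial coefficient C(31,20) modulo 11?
2

Using Lucas' theorem:
Write n=31 and k=20 in base 11:
n in base 11: [2, 9]
k in base 11: [1, 9]
C(31,20) mod 11 = ∏ C(n_i, k_i) mod 11
Digit binomials (mod 11): C(2,1) = 2; C(9,9) = 1
Product: 2 × 1 = 2 ≡ 2 (mod 11)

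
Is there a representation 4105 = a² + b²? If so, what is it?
3² + 64² (a=3, b=64)

Factorization: 4105 = 5 × 821
By Fermat: n is sum of two squares iff every prime p ≡ 3 (mod 4) appears to even power.
All primes ≡ 3 (mod 4) appear to even power.
Search a = 0, 1, 2, … for 4105 - a² a perfect square: first hit at a = 3: 4105 - 9 = 4096 = 64².
4105 = 3² + 64² = 9 + 4096 ✓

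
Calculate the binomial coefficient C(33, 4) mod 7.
5

Using Lucas' theorem:
Write n=33 and k=4 in base 7:
n in base 7: [4, 5]
k in base 7: [0, 4]
C(33,4) mod 7 = ∏ C(n_i, k_i) mod 7
Digit binomials (mod 7): C(4,0) = 1; C(5,4) = 5
Product: 1 × 5 = 5 ≡ 5 (mod 7)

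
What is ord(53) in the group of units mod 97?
48

97 is prime, so ord(53) divides φ(97) = 96.
Divisors of 96: 1, 2, 3, 4, 6, 8, 12, 16, 24, 32, 48, 96.
Repeated squaring: 53^1 ≡ 53, 53^2 ≡ 93, 53^4 ≡ 16, 53^8 ≡ 62, 53^16 ≡ 61, 53^32 ≡ 35, 53^64 ≡ 61 (mod 97).
Test 53^d mod 97 for each divisor d in increasing order:
53^1 ≡ 53
53^2 ≡ 93
53^3 = 53^2·53^1 ≡ 79
53^4 ≡ 16
53^6 = 53^4·53^2 ≡ 33
53^8 ≡ 62
53^12 = 53^8·53^4 ≡ 22
53^16 ≡ 61
53^24 = 53^16·53^8 ≡ 96
53^32 ≡ 35
53^48 = 53^32·53^16 ≡ 1  ← first divisor giving 1
The order is 48.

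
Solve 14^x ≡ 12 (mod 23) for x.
2

Baby-step giant-step with step n = ⌈√23⌉ = 5.
Baby steps 14^j mod 23 (j:value) for j=0..4: 0:1, 1:14, 2:12, 3:7, 4:6.
h = 12 is already in the table at j=2, so x = 2.
Check: 14^2 ≡ 12 (mod 23).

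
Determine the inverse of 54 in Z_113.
90

gcd(54, 113) = 1, so the inverse exists.
Extended Euclidean algorithm on (113, 54):
113 = 2 × 54 + 5  ⟹  5 = (1)·113 + (-2)·54
54 = 10 × 5 + 4  ⟹  4 = (-10)·113 + (21)·54
5 = 1 × 4 + 1  ⟹  1 = (11)·113 + (-23)·54
So (-23)·54 ≡ 1 (mod 113), i.e. 54^(-1) ≡ -23 ≡ 90 (mod 113).
Check: 54 × 90 = 4860 ≡ 1 (mod 113)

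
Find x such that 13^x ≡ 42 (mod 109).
107

Baby-step giant-step with step n = ⌈√109⌉ = 11.
Baby steps 13^j mod 109 (j:value) for j=0..10: 0:1, 1:13, 2:60, 3:17, 4:3, 5:39, 6:71, 7:51, 8:9, 9:8, 10:104.
Giant-step multiplier: 13^(-11) ≡ 13^(108-11) = 13^97 ≡ 57 (mod 109).
Giant steps γ_i = 42·57^i mod 109: γ_0=42, γ_1=105, γ_2=99, γ_3=84, γ_4=101, γ_5=89, γ_6=59, γ_7=93, γ_8=69, γ_9=9 (in table at j=8).
x = i·n + j = 9·11 + 8 = 107.
Check: 13^107 ≡ 42 (mod 109).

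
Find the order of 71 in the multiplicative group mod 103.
102

103 is prime, so ord(71) divides φ(103) = 102.
Divisors of 102: 1, 2, 3, 6, 17, 34, 51, 102.
Repeated squaring: 71^1 ≡ 71, 71^2 ≡ 97, 71^4 ≡ 36, 71^8 ≡ 60, 71^16 ≡ 98, 71^32 ≡ 25, 71^64 ≡ 7 (mod 103).
Test 71^d mod 103 for each divisor d in increasing order:
71^1 ≡ 71
71^2 ≡ 97
71^3 = 71^2·71^1 ≡ 89
71^6 = 71^4·71^2 ≡ 93
71^17 = 71^16·71^1 ≡ 57
71^34 = 71^32·71^2 ≡ 56
71^51 = 71^32·71^16·71^2·71^1 ≡ 102
71^102 = 71^64·71^32·71^4·71^2 ≡ 1  ← first divisor giving 1
The order is 102.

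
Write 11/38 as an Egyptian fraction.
1/4 + 1/26 + 1/988

Greedy algorithm:
11/38: ceiling(38/11) = 4, use 1/4
3/76: ceiling(76/3) = 26, use 1/26
1/988: ceiling(988/1) = 988, use 1/988
Result: 11/38 = 1/4 + 1/26 + 1/988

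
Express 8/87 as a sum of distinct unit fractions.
1/11 + 1/957

Greedy algorithm:
8/87: ceiling(87/8) = 11, use 1/11
1/957: ceiling(957/1) = 957, use 1/957
Result: 8/87 = 1/11 + 1/957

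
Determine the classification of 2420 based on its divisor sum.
abundant

Proper divisors of 2420: sum = 1 + 2 + 4 + 5 + 10 + 11 + 20 + 22 + ... + 242 + 484 + 605 + 1210 (17 divisors) = 3166
Since 3166 > 2420, 2420 is abundant.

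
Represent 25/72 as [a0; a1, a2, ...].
[0; 2, 1, 7, 3]

Euclidean algorithm steps:
25 = 0 × 72 + 25
72 = 2 × 25 + 22
25 = 1 × 22 + 3
22 = 7 × 3 + 1
3 = 3 × 1 + 0
Continued fraction: [0; 2, 1, 7, 3]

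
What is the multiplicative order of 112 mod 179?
178

179 is prime, so ord(112) divides φ(179) = 178.
Divisors of 178: 1, 2, 89, 178.
Repeated squaring: 112^1 ≡ 112, 112^2 ≡ 14, 112^4 ≡ 17, 112^8 ≡ 110, 112^16 ≡ 107, 112^32 ≡ 172, 112^64 ≡ 49, 112^128 ≡ 74 (mod 179).
Test 112^d mod 179 for each divisor d in increasing order:
112^1 ≡ 112
112^2 ≡ 14
112^89 = 112^64·112^16·112^8·112^1 ≡ 178
112^178 = 112^128·112^32·112^16·112^2 ≡ 1  ← first divisor giving 1
The order is 178.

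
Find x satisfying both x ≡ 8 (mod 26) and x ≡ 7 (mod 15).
112

Using Chinese Remainder Theorem:
M = 26 × 15 = 390
M1 = 15, M2 = 26
y1 = 15^(-1) mod 26 = 7
y2 = 26^(-1) mod 15 = 11
x = (8×15×7 + 7×26×11) mod 390 = 112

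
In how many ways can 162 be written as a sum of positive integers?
129913904637

p(n) counts ways to write n as a sum of positive integers (order ignored).
Euler's pentagonal recurrence: p(k) = p(k-1) + p(k-2) - p(k-5) - p(k-7) + p(k-12) + p(k-15) - ... (offsets j(3j∓1)/2, signs ++--, p(0)=1, p(<0)=0).
DP table for k = 0..161: p(0)=1, p(1)=1, p(2)=2, p(3)=3, p(4)=5, p(5)=7, p(6)=11, p(7)=15, p(8)=22, p(9)=30, p(10)=42, p(11)=56, p(12)=77, p(13)=101, p(14)=135, p(15)=176, p(16)=231, p(17)=297, p(18)=385, p(19)=490, p(20)=627, p(21)=792, p(22)=1002, p(23)=1255, p(24)=1575, p(25)=1958, p(26)=2436, p(27)=3010, p(28)=3718, p(29)=4565, p(30)=5604, p(31)=6842, p(32)=8349, p(33)=10143, p(34)=12310, p(35)=14883, p(36)=17977, p(37)=21637, p(38)=26015, p(39)=31185, p(40)=37338, p(41)=44583, p(42)=53174, p(43)=63261, p(44)=75175, p(45)=89134, p(46)=105558, p(47)=124754, p(48)=147273, p(49)=173525, p(50)=204226, p(51)=239943, p(52)=281589, p(53)=329931, p(54)=386155, p(55)=451276, p(56)=526823, p(57)=614154, p(58)=715220, p(59)=831820, p(60)=966467, p(61)=1121505, p(62)=1300156, p(63)=1505499, p(64)=1741630, p(65)=2012558, p(66)=2323520, p(67)=2679689, p(68)=3087735, p(69)=3554345, p(70)=4087968, p(71)=4697205, p(72)=5392783, p(73)=6185689, p(74)=7089500, p(75)=8118264, p(76)=9289091, p(77)=10619863, p(78)=12132164, p(79)=13848650, p(80)=15796476, p(81)=18004327, p(82)=20506255, p(83)=23338469, p(84)=26543660, p(85)=30167357, p(86)=34262962, p(87)=38887673, p(88)=44108109, p(89)=49995925, p(90)=56634173, p(91)=64112359, p(92)=72533807, p(93)=82010177, p(94)=92669720, p(95)=104651419, p(96)=118114304, p(97)=133230930, p(98)=150198136, p(99)=169229875, p(100)=190569292, p(101)=214481126, p(102)=241265379, p(103)=271248950, p(104)=304801365, p(105)=342325709, p(106)=384276336, p(107)=431149389, p(108)=483502844, p(109)=541946240, p(110)=607163746, p(111)=679903203, p(112)=761002156, p(113)=851376628, p(114)=952050665, p(115)=1064144451, p(116)=1188908248, p(117)=1327710076, p(118)=1482074143, p(119)=1653668665, p(120)=1844349560, p(121)=2056148051, p(122)=2291320912, p(123)=2552338241, p(124)=2841940500, p(125)=3163127352, p(126)=3519222692, p(127)=3913864295, p(128)=4351078600, p(129)=4835271870, p(130)=5371315400, p(131)=5964539504, p(132)=6620830889, p(133)=7346629512, p(134)=8149040695, p(135)=9035836076, p(136)=10015581680, p(137)=11097645016, p(138)=12292341831, p(139)=13610949895, p(140)=15065878135, p(141)=16670689208, p(142)=18440293320, p(143)=20390982757, p(144)=22540654445, p(145)=24908858009, p(146)=27517052599, p(147)=30388671978, p(148)=33549419497, p(149)=37027355200, p(150)=40853235313, p(151)=45060624582, p(152)=49686288421, p(153)=54770336324, p(154)=60356673280, p(155)=66493182097, p(156)=73232243759, p(157)=80630964769, p(158)=88751778802, p(159)=97662728555, p(160)=107438159466, p(161)=118159068427.
Final step: p(162) = p(161) + p(160) - p(157) - p(155) + p(150) + p(147) - p(140) - p(136) + p(127) + p(122) - p(111) - p(105) + p(92) + p(85) - p(70) - p(62) + p(45) + p(36) - p(17) - p(7)
= 118159068427 + 107438159466 - 80630964769 - 66493182097 + 40853235313 + 30388671978 - 15065878135 - 10015581680 + 3913864295 + 2291320912 - 679903203 - 342325709 + 72533807 + 30167357 - 4087968 - 1300156 + 89134 + 17977 - 297 - 15
= 129913904637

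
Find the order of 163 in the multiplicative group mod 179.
178

179 is prime, so ord(163) divides φ(179) = 178.
Divisors of 178: 1, 2, 89, 178.
Repeated squaring: 163^1 ≡ 163, 163^2 ≡ 77, 163^4 ≡ 22, 163^8 ≡ 126, 163^16 ≡ 124, 163^32 ≡ 161, 163^64 ≡ 145, 163^128 ≡ 82 (mod 179).
Test 163^d mod 179 for each divisor d in increasing order:
163^1 ≡ 163
163^2 ≡ 77
163^89 = 163^64·163^16·163^8·163^1 ≡ 178
163^178 = 163^128·163^32·163^16·163^2 ≡ 1  ← first divisor giving 1
The order is 178.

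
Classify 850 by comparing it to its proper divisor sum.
deficient

Proper divisors of 850: sum = 1 + 2 + 5 + 10 + 17 + 25 + 34 + 50 + 85 + 170 + 425 = 824
Since 824 < 850, 850 is deficient.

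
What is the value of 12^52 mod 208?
144

Repeated squaring. Binary of 52 = 110100.
12^1 ≡ 12 (mod 208); 12^2 ≡ 144 (mod 208); 12^4 ≡ 144 (mod 208); 12^8 ≡ 144 (mod 208); 12^16 ≡ 144 (mod 208); 12^32 ≡ 144 (mod 208)
12^52 = 12^4 × 12^16 × 12^32 ≡ 144 (mod 208)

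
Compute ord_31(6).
6

31 is prime, so ord(6) divides φ(31) = 30.
Divisors of 30: 1, 2, 3, 5, 6, 10, 15, 30.
Repeated squaring: 6^1 ≡ 6, 6^2 ≡ 5, 6^4 ≡ 25, 6^8 ≡ 5, 6^16 ≡ 25 (mod 31).
Test 6^d mod 31 for each divisor d in increasing order:
6^1 ≡ 6
6^2 ≡ 5
6^3 = 6^2·6^1 ≡ 30
6^5 = 6^4·6^1 ≡ 26
6^6 = 6^4·6^2 ≡ 1  ← first divisor giving 1
The order is 6.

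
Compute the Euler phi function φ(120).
32

120 = 2^3 × 3 × 5
φ(n) = n × ∏(1 - 1/p) for each prime p dividing n
φ(120) = 120 × (1 - 1/2) × (1 - 1/3) × (1 - 1/5) = 32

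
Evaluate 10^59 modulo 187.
54

Repeated squaring. Binary of 59 = 111011.
10^1 ≡ 10 (mod 187); 10^2 ≡ 100 (mod 187); 10^4 ≡ 89 (mod 187); 10^8 ≡ 67 (mod 187); 10^16 ≡ 1 (mod 187); 10^32 ≡ 1 (mod 187)
10^59 = 10^1 × 10^2 × 10^8 × 10^16 × 10^32 ≡ 54 (mod 187)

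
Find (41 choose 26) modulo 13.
3

Using Lucas' theorem:
Write n=41 and k=26 in base 13:
n in base 13: [3, 2]
k in base 13: [2, 0]
C(41,26) mod 13 = ∏ C(n_i, k_i) mod 13
Digit binomials (mod 13): C(3,2) = 3; C(2,0) = 1
Product: 3 × 1 = 3 ≡ 3 (mod 13)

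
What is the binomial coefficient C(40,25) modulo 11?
6

Using Lucas' theorem:
Write n=40 and k=25 in base 11:
n in base 11: [3, 7]
k in base 11: [2, 3]
C(40,25) mod 11 = ∏ C(n_i, k_i) mod 11
Digit binomials (mod 11): C(3,2) = 3; C(7,3) = 35 ≡ 2
Product: 3 × 2 = 6 ≡ 6 (mod 11)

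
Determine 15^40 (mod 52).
29

Repeated squaring. Binary of 40 = 101000.
15^1 ≡ 15 (mod 52); 15^2 ≡ 17 (mod 52); 15^4 ≡ 29 (mod 52); 15^8 ≡ 9 (mod 52); 15^16 ≡ 29 (mod 52); 15^32 ≡ 9 (mod 52)
15^40 = 15^8 × 15^32 ≡ 29 (mod 52)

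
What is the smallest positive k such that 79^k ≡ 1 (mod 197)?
196

197 is prime, so ord(79) divides φ(197) = 196.
Divisors of 196: 1, 2, 4, 7, 14, 28, 49, 98, 196.
Repeated squaring: 79^1 ≡ 79, 79^2 ≡ 134, 79^4 ≡ 29, 79^8 ≡ 53, 79^16 ≡ 51, 79^32 ≡ 40, 79^64 ≡ 24, 79^128 ≡ 182 (mod 197).
Test 79^d mod 197 for each divisor d in increasing order:
79^1 ≡ 79
79^2 ≡ 134
79^4 ≡ 29
79^7 = 79^4·79^2·79^1 ≡ 68
79^14 = 79^8·79^4·79^2 ≡ 93
79^28 = 79^16·79^8·79^4 ≡ 178
79^49 = 79^32·79^16·79^1 ≡ 14
79^98 = 79^64·79^32·79^2 ≡ 196
79^196 = 79^128·79^64·79^4 ≡ 1  ← first divisor giving 1
The order is 196.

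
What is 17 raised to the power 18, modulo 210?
169

Repeated squaring. Binary of 18 = 10010.
17^1 ≡ 17 (mod 210); 17^2 ≡ 79 (mod 210); 17^4 ≡ 151 (mod 210); 17^8 ≡ 121 (mod 210); 17^16 ≡ 151 (mod 210)
17^18 = 17^2 × 17^16 ≡ 169 (mod 210)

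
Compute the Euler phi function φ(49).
42

49 = 7^2
φ(n) = n × ∏(1 - 1/p) for each prime p dividing n
φ(49) = 49 × (1 - 1/7) = 42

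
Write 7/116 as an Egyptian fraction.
1/17 + 1/658 + 1/648788

Greedy algorithm:
7/116: ceiling(116/7) = 17, use 1/17
3/1972: ceiling(1972/3) = 658, use 1/658
1/648788: ceiling(648788/1) = 648788, use 1/648788
Result: 7/116 = 1/17 + 1/658 + 1/648788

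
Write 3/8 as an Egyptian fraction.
1/3 + 1/24

Greedy algorithm:
3/8: ceiling(8/3) = 3, use 1/3
1/24: ceiling(24/1) = 24, use 1/24
Result: 3/8 = 1/3 + 1/24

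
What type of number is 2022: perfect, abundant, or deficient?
abundant

Proper divisors of 2022: sum = 1 + 2 + 3 + 6 + 337 + 674 + 1011 = 2034
Since 2034 > 2022, 2022 is abundant.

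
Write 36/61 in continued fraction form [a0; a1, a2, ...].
[0; 1, 1, 2, 3, 1, 2]

Euclidean algorithm steps:
36 = 0 × 61 + 36
61 = 1 × 36 + 25
36 = 1 × 25 + 11
25 = 2 × 11 + 3
11 = 3 × 3 + 2
3 = 1 × 2 + 1
2 = 2 × 1 + 0
Continued fraction: [0; 1, 1, 2, 3, 1, 2]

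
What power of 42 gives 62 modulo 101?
15

Baby-step giant-step with step n = ⌈√101⌉ = 11.
Baby steps 42^j mod 101 (j:value) for j=0..10: 0:1, 1:42, 2:47, 3:55, 4:88, 5:60, 6:96, 7:93, 8:68, 9:28, 10:65.
Giant-step multiplier: 42^(-11) ≡ 42^(100-11) = 42^89 ≡ 34 (mod 101).
Giant steps γ_i = 62·34^i mod 101: γ_0=62, γ_1=88 (in table at j=4).
x = i·n + j = 1·11 + 4 = 15.
Check: 42^15 ≡ 62 (mod 101).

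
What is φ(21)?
12

21 = 3 × 7
φ(n) = n × ∏(1 - 1/p) for each prime p dividing n
φ(21) = 21 × (1 - 1/3) × (1 - 1/7) = 12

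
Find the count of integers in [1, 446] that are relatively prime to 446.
222

446 = 2 × 223
φ(n) = n × ∏(1 - 1/p) for each prime p dividing n
φ(446) = 446 × (1 - 1/2) × (1 - 1/223) = 222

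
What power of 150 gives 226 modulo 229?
122

Baby-step giant-step with step n = ⌈√229⌉ = 16.
Baby steps 150^j mod 229 (j:value) for j=0..15: 0:1, 1:150, 2:58, 3:227, 4:158, 5:113, 6:4, 7:142, 8:3, 9:221, 10:174, 11:223, 12:16, 13:110, 14:12, 15:197.
Giant-step multiplier: 150^(-16) ≡ 150^(228-16) = 150^212 ≡ 51 (mod 229).
Giant steps γ_i = 226·51^i mod 229: γ_0=226, γ_1=76, γ_2=212, γ_3=49, γ_4=209, γ_5=125, γ_6=192, γ_7=174 (in table at j=10).
x = i·n + j = 7·16 + 10 = 122.
Check: 150^122 ≡ 226 (mod 229).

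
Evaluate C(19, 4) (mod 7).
5

Using Lucas' theorem:
Write n=19 and k=4 in base 7:
n in base 7: [2, 5]
k in base 7: [0, 4]
C(19,4) mod 7 = ∏ C(n_i, k_i) mod 7
Digit binomials (mod 7): C(2,0) = 1; C(5,4) = 5
Product: 1 × 5 = 5 ≡ 5 (mod 7)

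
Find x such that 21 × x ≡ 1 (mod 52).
5

gcd(21, 52) = 1, so the inverse exists.
Extended Euclidean algorithm on (52, 21):
52 = 2 × 21 + 10  ⟹  10 = (1)·52 + (-2)·21
21 = 2 × 10 + 1  ⟹  1 = (-2)·52 + (5)·21
So (5)·21 ≡ 1 (mod 52), i.e. 21^(-1) ≡ 5 (mod 52).
Check: 21 × 5 = 105 ≡ 1 (mod 52)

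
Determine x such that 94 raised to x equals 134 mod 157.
21

Baby-step giant-step with step n = ⌈√157⌉ = 13.
Baby steps 94^j mod 157 (j:value) for j=0..12: 0:1, 1:94, 2:44, 3:54, 4:52, 5:21, 6:90, 7:139, 8:35, 9:150, 10:127, 11:6, 12:93.
Giant-step multiplier: 94^(-13) ≡ 94^(156-13) = 94^143 ≡ 135 (mod 157).
Giant steps γ_i = 134·135^i mod 157: γ_0=134, γ_1=35 (in table at j=8).
x = i·n + j = 1·13 + 8 = 21.
Check: 94^21 ≡ 134 (mod 157).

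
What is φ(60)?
16

60 = 2^2 × 3 × 5
φ(n) = n × ∏(1 - 1/p) for each prime p dividing n
φ(60) = 60 × (1 - 1/2) × (1 - 1/3) × (1 - 1/5) = 16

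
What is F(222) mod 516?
128

Matrix identity: Q^n = [[F_(n+1), F_n], [F_n, F_(n-1)]] with Q = [[1,1],[1,0]].
n = 222 = 11011110₂. Square-and-multiply, entries mod 516:
Q^1 = [[1,1],[1,0]]
Q^3 = (Q^1)²·Q = [[3,2],[2,1]]
Q^6 = (Q^3)² = [[13,8],[8,5]]
Q^13 = (Q^6)²·Q = [[377,233],[233,144]]
Q^27 = (Q^13)²·Q = [[471,338],[338,133]]
Q^55 = (Q^27)²·Q = [[501,169],[169,332]]
Q^111 = (Q^55)²·Q = [[315,406],[406,425]]
Q^222 = (Q^111)² = [[385,128],[128,257]]
F_222 mod 516 = Q^222[0][1] = 128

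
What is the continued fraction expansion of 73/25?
[2; 1, 11, 2]

Euclidean algorithm steps:
73 = 2 × 25 + 23
25 = 1 × 23 + 2
23 = 11 × 2 + 1
2 = 2 × 1 + 0
Continued fraction: [2; 1, 11, 2]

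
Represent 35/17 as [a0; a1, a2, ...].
[2; 17]

Euclidean algorithm steps:
35 = 2 × 17 + 1
17 = 17 × 1 + 0
Continued fraction: [2; 17]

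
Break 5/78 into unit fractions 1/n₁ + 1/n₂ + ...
1/16 + 1/624

Greedy algorithm:
5/78: ceiling(78/5) = 16, use 1/16
1/624: ceiling(624/1) = 624, use 1/624
Result: 5/78 = 1/16 + 1/624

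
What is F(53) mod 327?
326

Matrix identity: Q^n = [[F_(n+1), F_n], [F_n, F_(n-1)]] with Q = [[1,1],[1,0]].
n = 53 = 110101₂. Square-and-multiply, entries mod 327:
Q^1 = [[1,1],[1,0]]
Q^3 = (Q^1)²·Q = [[3,2],[2,1]]
Q^6 = (Q^3)² = [[13,8],[8,5]]
Q^13 = (Q^6)²·Q = [[50,233],[233,144]]
Q^26 = (Q^13)² = [[218,76],[76,142]]
Q^53 = (Q^26)²·Q = [[218,326],[326,219]]
F_53 mod 327 = Q^53[0][1] = 326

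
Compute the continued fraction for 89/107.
[0; 1, 4, 1, 17]

Euclidean algorithm steps:
89 = 0 × 107 + 89
107 = 1 × 89 + 18
89 = 4 × 18 + 17
18 = 1 × 17 + 1
17 = 17 × 1 + 0
Continued fraction: [0; 1, 4, 1, 17]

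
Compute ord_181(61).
36

181 is prime, so ord(61) divides φ(181) = 180.
Divisors of 180: 1, 2, 3, 4, 5, 6, 9, 10, 12, 15, 18, 20, 30, 36, 45, 60, 90, 180.
Repeated squaring: 61^1 ≡ 61, 61^2 ≡ 101, 61^4 ≡ 65, 61^8 ≡ 62, 61^16 ≡ 43, 61^32 ≡ 39, 61^64 ≡ 73, 61^128 ≡ 80 (mod 181).
Test 61^d mod 181 for each divisor d in increasing order:
61^1 ≡ 61
61^2 ≡ 101
61^3 = 61^2·61^1 ≡ 7
61^4 ≡ 65
61^5 = 61^4·61^1 ≡ 164
61^6 = 61^4·61^2 ≡ 49
61^9 = 61^8·61^1 ≡ 162
61^10 = 61^8·61^2 ≡ 108
61^12 = 61^8·61^4 ≡ 48
61^15 = 61^8·61^4·61^2·61^1 ≡ 155
61^18 = 61^16·61^2 ≡ 180
61^20 = 61^16·61^4 ≡ 80
61^30 = 61^16·61^8·61^4·61^2 ≡ 133
61^36 = 61^32·61^4 ≡ 1  ← first divisor giving 1
The order is 36.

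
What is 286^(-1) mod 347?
91

gcd(286, 347) = 1, so the inverse exists.
Extended Euclidean algorithm on (347, 286):
347 = 1 × 286 + 61  ⟹  61 = (1)·347 + (-1)·286
286 = 4 × 61 + 42  ⟹  42 = (-4)·347 + (5)·286
61 = 1 × 42 + 19  ⟹  19 = (5)·347 + (-6)·286
42 = 2 × 19 + 4  ⟹  4 = (-14)·347 + (17)·286
19 = 4 × 4 + 3  ⟹  3 = (61)·347 + (-74)·286
4 = 1 × 3 + 1  ⟹  1 = (-75)·347 + (91)·286
So (91)·286 ≡ 1 (mod 347), i.e. 286^(-1) ≡ 91 (mod 347).
Check: 286 × 91 = 26026 ≡ 1 (mod 347)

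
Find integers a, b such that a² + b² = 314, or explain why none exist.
5² + 17² (a=5, b=17)

Factorization: 314 = 2 × 157
By Fermat: n is sum of two squares iff every prime p ≡ 3 (mod 4) appears to even power.
All primes ≡ 3 (mod 4) appear to even power.
Search a = 0, 1, 2, … for 314 - a² a perfect square: first hit at a = 5: 314 - 25 = 289 = 17².
314 = 5² + 17² = 25 + 289 ✓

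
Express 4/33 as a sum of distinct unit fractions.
1/9 + 1/99

Greedy algorithm:
4/33: ceiling(33/4) = 9, use 1/9
1/99: ceiling(99/1) = 99, use 1/99
Result: 4/33 = 1/9 + 1/99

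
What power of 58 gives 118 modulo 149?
102

Baby-step giant-step with step n = ⌈√149⌉ = 13.
Baby steps 58^j mod 149 (j:value) for j=0..12: 0:1, 1:58, 2:86, 3:71, 4:95, 5:146, 6:124, 7:40, 8:85, 9:13, 10:9, 11:75, 12:29.
Giant-step multiplier: 58^(-13) ≡ 58^(148-13) = 58^135 ≡ 52 (mod 149).
Giant steps γ_i = 118·52^i mod 149: γ_0=118, γ_1=27, γ_2=63, γ_3=147, γ_4=45, γ_5=105, γ_6=96, γ_7=75 (in table at j=11).
x = i·n + j = 7·13 + 11 = 102.
Check: 58^102 ≡ 118 (mod 149).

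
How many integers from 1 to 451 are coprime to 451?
400

451 = 11 × 41
φ(n) = n × ∏(1 - 1/p) for each prime p dividing n
φ(451) = 451 × (1 - 1/11) × (1 - 1/41) = 400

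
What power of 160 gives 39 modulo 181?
140

Baby-step giant-step with step n = ⌈√181⌉ = 14.
Baby steps 160^j mod 181 (j:value) for j=0..13: 0:1, 1:160, 2:79, 3:151, 4:87, 5:164, 6:176, 7:105, 8:148, 9:150, 10:108, 11:85, 12:25, 13:18.
Giant-step multiplier: 160^(-14) ≡ 160^(180-14) = 160^166 ≡ 147 (mod 181).
Giant steps γ_i = 39·147^i mod 181: γ_0=39, γ_1=122, γ_2=15, γ_3=33, γ_4=145, γ_5=138, γ_6=14, γ_7=67, γ_8=75, γ_9=165, γ_10=1 (in table at j=0).
x = i·n + j = 10·14 + 0 = 140.
Check: 160^140 ≡ 39 (mod 181).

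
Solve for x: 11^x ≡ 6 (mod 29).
26

Baby-step giant-step with step n = ⌈√29⌉ = 6.
Baby steps 11^j mod 29 (j:value) for j=0..5: 0:1, 1:11, 2:5, 3:26, 4:25, 5:14.
Giant-step multiplier: 11^(-6) ≡ 11^(28-6) = 11^22 ≡ 13 (mod 29).
Giant steps γ_i = 6·13^i mod 29: γ_0=6, γ_1=20, γ_2=28, γ_3=16, γ_4=5 (in table at j=2).
x = i·n + j = 4·6 + 2 = 26.
Check: 11^26 ≡ 6 (mod 29).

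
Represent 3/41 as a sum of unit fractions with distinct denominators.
1/14 + 1/574

Greedy algorithm:
3/41: ceiling(41/3) = 14, use 1/14
1/574: ceiling(574/1) = 574, use 1/574
Result: 3/41 = 1/14 + 1/574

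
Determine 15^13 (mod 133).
29

Repeated squaring. Binary of 13 = 1101.
15^1 ≡ 15 (mod 133); 15^2 ≡ 92 (mod 133); 15^4 ≡ 85 (mod 133); 15^8 ≡ 43 (mod 133)
15^13 = 15^1 × 15^4 × 15^8 ≡ 29 (mod 133)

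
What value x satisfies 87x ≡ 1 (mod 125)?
23

gcd(87, 125) = 1, so the inverse exists.
Extended Euclidean algorithm on (125, 87):
125 = 1 × 87 + 38  ⟹  38 = (1)·125 + (-1)·87
87 = 2 × 38 + 11  ⟹  11 = (-2)·125 + (3)·87
38 = 3 × 11 + 5  ⟹  5 = (7)·125 + (-10)·87
11 = 2 × 5 + 1  ⟹  1 = (-16)·125 + (23)·87
So (23)·87 ≡ 1 (mod 125), i.e. 87^(-1) ≡ 23 (mod 125).
Check: 87 × 23 = 2001 ≡ 1 (mod 125)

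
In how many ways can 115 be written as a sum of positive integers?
1064144451

p(n) counts ways to write n as a sum of positive integers (order ignored).
Euler's pentagonal recurrence: p(k) = p(k-1) + p(k-2) - p(k-5) - p(k-7) + p(k-12) + p(k-15) - ... (offsets j(3j∓1)/2, signs ++--, p(0)=1, p(<0)=0).
DP table for k = 0..114: p(0)=1, p(1)=1, p(2)=2, p(3)=3, p(4)=5, p(5)=7, p(6)=11, p(7)=15, p(8)=22, p(9)=30, p(10)=42, p(11)=56, p(12)=77, p(13)=101, p(14)=135, p(15)=176, p(16)=231, p(17)=297, p(18)=385, p(19)=490, p(20)=627, p(21)=792, p(22)=1002, p(23)=1255, p(24)=1575, p(25)=1958, p(26)=2436, p(27)=3010, p(28)=3718, p(29)=4565, p(30)=5604, p(31)=6842, p(32)=8349, p(33)=10143, p(34)=12310, p(35)=14883, p(36)=17977, p(37)=21637, p(38)=26015, p(39)=31185, p(40)=37338, p(41)=44583, p(42)=53174, p(43)=63261, p(44)=75175, p(45)=89134, p(46)=105558, p(47)=124754, p(48)=147273, p(49)=173525, p(50)=204226, p(51)=239943, p(52)=281589, p(53)=329931, p(54)=386155, p(55)=451276, p(56)=526823, p(57)=614154, p(58)=715220, p(59)=831820, p(60)=966467, p(61)=1121505, p(62)=1300156, p(63)=1505499, p(64)=1741630, p(65)=2012558, p(66)=2323520, p(67)=2679689, p(68)=3087735, p(69)=3554345, p(70)=4087968, p(71)=4697205, p(72)=5392783, p(73)=6185689, p(74)=7089500, p(75)=8118264, p(76)=9289091, p(77)=10619863, p(78)=12132164, p(79)=13848650, p(80)=15796476, p(81)=18004327, p(82)=20506255, p(83)=23338469, p(84)=26543660, p(85)=30167357, p(86)=34262962, p(87)=38887673, p(88)=44108109, p(89)=49995925, p(90)=56634173, p(91)=64112359, p(92)=72533807, p(93)=82010177, p(94)=92669720, p(95)=104651419, p(96)=118114304, p(97)=133230930, p(98)=150198136, p(99)=169229875, p(100)=190569292, p(101)=214481126, p(102)=241265379, p(103)=271248950, p(104)=304801365, p(105)=342325709, p(106)=384276336, p(107)=431149389, p(108)=483502844, p(109)=541946240, p(110)=607163746, p(111)=679903203, p(112)=761002156, p(113)=851376628, p(114)=952050665.
Final step: p(115) = p(114) + p(113) - p(110) - p(108) + p(103) + p(100) - p(93) - p(89) + p(80) + p(75) - p(64) - p(58) + p(45) + p(38) - p(23) - p(15)
= 952050665 + 851376628 - 607163746 - 483502844 + 271248950 + 190569292 - 82010177 - 49995925 + 15796476 + 8118264 - 1741630 - 715220 + 89134 + 26015 - 1255 - 176
= 1064144451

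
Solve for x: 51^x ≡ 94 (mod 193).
69

Baby-step giant-step with step n = ⌈√193⌉ = 14.
Baby steps 51^j mod 193 (j:value) for j=0..13: 0:1, 1:51, 2:92, 3:60, 4:165, 5:116, 6:126, 7:57, 8:12, 9:33, 10:139, 11:141, 12:50, 13:41.
Giant-step multiplier: 51^(-14) ≡ 51^(192-14) = 51^178 ≡ 6 (mod 193).
Giant steps γ_i = 94·6^i mod 193: γ_0=94, γ_1=178, γ_2=103, γ_3=39, γ_4=41 (in table at j=13).
x = i·n + j = 4·14 + 13 = 69.
Check: 51^69 ≡ 94 (mod 193).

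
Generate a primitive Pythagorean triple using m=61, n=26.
(3045, 3172, 4397)

Euclid's formula: a = m² - n², b = 2mn, c = m² + n²
m = 61, n = 26
a = 61² - 26² = 3721 - 676 = 3045
b = 2 × 61 × 26 = 3172
c = 61² + 26² = 3721 + 676 = 4397
Verification: 3045² + 3172² = 9272025 + 10061584 = 19333609 = 4397² ✓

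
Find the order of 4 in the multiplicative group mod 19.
9

19 is prime, so ord(4) divides φ(19) = 18.
Divisors of 18: 1, 2, 3, 6, 9, 18.
Repeated squaring: 4^1 ≡ 4, 4^2 ≡ 16, 4^4 ≡ 9, 4^8 ≡ 5, 4^16 ≡ 6 (mod 19).
Test 4^d mod 19 for each divisor d in increasing order:
4^1 ≡ 4
4^2 ≡ 16
4^3 = 4^2·4^1 ≡ 7
4^6 = 4^4·4^2 ≡ 11
4^9 = 4^8·4^1 ≡ 1  ← first divisor giving 1
The order is 9.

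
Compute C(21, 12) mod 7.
0

Using Lucas' theorem:
Write n=21 and k=12 in base 7:
n in base 7: [3, 0]
k in base 7: [1, 5]
C(21,12) mod 7 = ∏ C(n_i, k_i) mod 7
Digit binomials (mod 7): C(3,1) = 3; C(0,5) = 0 (k_i > n_i)
Product: 3 × 0 = 0 ≡ 0 (mod 7)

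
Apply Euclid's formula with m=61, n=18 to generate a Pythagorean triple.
(3397, 2196, 4045)

Euclid's formula: a = m² - n², b = 2mn, c = m² + n²
m = 61, n = 18
a = 61² - 18² = 3721 - 324 = 3397
b = 2 × 61 × 18 = 2196
c = 61² + 18² = 3721 + 324 = 4045
Verification: 3397² + 2196² = 11539609 + 4822416 = 16362025 = 4045² ✓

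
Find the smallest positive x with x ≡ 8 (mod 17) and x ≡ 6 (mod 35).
76

Using Chinese Remainder Theorem:
M = 17 × 35 = 595
M1 = 35, M2 = 17
y1 = 35^(-1) mod 17 = 1
y2 = 17^(-1) mod 35 = 33
x = (8×35×1 + 6×17×33) mod 595 = 76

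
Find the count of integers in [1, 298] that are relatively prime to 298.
148

298 = 2 × 149
φ(n) = n × ∏(1 - 1/p) for each prime p dividing n
φ(298) = 298 × (1 - 1/2) × (1 - 1/149) = 148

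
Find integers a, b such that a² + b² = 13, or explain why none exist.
2² + 3² (a=2, b=3)

Factorization: 13 = 13
By Fermat: n is sum of two squares iff every prime p ≡ 3 (mod 4) appears to even power.
All primes ≡ 3 (mod 4) appear to even power.
Search a = 0, 1, 2, … for 13 - a² a perfect square: first hit at a = 2: 13 - 4 = 9 = 3².
13 = 2² + 3² = 4 + 9 ✓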